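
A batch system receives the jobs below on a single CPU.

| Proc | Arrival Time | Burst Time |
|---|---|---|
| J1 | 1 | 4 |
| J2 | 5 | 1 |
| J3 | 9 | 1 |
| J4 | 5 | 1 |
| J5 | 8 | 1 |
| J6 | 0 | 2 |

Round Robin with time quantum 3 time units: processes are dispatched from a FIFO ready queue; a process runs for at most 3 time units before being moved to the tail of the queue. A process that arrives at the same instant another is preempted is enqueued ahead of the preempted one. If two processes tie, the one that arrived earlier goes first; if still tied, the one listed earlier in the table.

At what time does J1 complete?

8

Schedule: | J6 0-2 | J1 2-5 | J2 5-6 | J4 6-7 | J1 7-8 | J5 8-9 | J3 9-10 |
Completion: J1=8  J2=6  J3=10  J4=7  J5=9  J6=2
Turnaround (C−A): J1=7  J2=1  J3=1  J4=2  J5=1  J6=2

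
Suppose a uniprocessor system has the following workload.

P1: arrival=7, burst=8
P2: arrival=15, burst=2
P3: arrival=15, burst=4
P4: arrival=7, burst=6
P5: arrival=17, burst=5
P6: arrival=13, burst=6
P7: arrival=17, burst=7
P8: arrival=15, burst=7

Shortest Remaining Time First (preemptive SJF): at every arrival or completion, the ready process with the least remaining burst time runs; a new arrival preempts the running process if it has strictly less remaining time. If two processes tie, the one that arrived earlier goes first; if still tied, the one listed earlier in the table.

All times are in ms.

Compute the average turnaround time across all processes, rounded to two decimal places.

Gantt: | idle 0-7 | P4 7-13 | P6 13-15 | P2 15-17 | P6 17-21 | P3 21-25 | P5 25-30 | P8 30-37 | P7 37-44 | P1 44-52 |
Completion: P1=52  P2=17  P3=25  P4=13  P5=30  P6=21  P7=44  P8=37
Turnaround times: P1=45, P2=2, P3=10, P4=6, P5=13, P6=8, P7=27, P8=22
Average turnaround = (45+2+10+6+13+8+27+22) / 8 = 133/8 = 16.63

16.63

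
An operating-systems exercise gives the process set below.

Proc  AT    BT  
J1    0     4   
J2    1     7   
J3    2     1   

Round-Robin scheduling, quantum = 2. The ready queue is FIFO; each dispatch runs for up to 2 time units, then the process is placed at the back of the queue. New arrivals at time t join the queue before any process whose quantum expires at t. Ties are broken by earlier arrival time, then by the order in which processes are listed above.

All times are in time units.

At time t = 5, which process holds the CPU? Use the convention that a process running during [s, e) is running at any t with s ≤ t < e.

Schedule: | J1 0-2 | J2 2-4 | J3 4-5 | J1 5-7 | J2 7-12 |
Completion: J1=7  J2=12  J3=5

J1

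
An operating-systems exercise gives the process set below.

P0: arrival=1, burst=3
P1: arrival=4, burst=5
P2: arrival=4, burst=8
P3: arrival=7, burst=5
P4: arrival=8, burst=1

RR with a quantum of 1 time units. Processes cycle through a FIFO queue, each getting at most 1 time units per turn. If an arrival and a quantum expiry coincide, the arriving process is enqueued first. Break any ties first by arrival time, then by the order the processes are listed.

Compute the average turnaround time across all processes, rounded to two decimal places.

10.40

Timeline: | idle 0-1 | P0 1-4 | P1 4-5 | P2 5-6 | P1 6-7 | P2 7-8 | P3 8-9 | P1 9-10 | P4 10-11 | P2 11-12 | P3 12-13 | P1 13-14 | P2 14-15 | P3 15-16 | P1 16-17 | P2 17-18 | P3 18-19 | P2 19-20 | P3 20-21 | P2 21-23 |
Completion: P0=4  P1=17  P2=23  P3=21  P4=11
Turnaround times: P0=3, P1=13, P2=19, P3=14, P4=3
Average turnaround = (3+13+19+14+3) / 5 = 52/5 = 10.40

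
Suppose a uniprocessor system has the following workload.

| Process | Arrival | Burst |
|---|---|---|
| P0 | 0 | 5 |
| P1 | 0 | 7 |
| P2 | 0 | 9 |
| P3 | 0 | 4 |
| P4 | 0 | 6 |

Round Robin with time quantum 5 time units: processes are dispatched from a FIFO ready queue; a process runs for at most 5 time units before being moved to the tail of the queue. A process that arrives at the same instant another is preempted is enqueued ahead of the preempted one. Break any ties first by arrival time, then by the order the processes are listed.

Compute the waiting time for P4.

25

Timeline: | P0 0-5 | P1 5-10 | P2 10-15 | P3 15-19 | P4 19-24 | P1 24-26 | P2 26-30 | P4 30-31 |
Completion: P0=5  P1=26  P2=30  P3=19  P4=31
Turnaround (C−A): P0=5  P1=26  P2=30  P3=19  P4=31
Waiting(P4) = turnaround − burst = 31 − 6 = 25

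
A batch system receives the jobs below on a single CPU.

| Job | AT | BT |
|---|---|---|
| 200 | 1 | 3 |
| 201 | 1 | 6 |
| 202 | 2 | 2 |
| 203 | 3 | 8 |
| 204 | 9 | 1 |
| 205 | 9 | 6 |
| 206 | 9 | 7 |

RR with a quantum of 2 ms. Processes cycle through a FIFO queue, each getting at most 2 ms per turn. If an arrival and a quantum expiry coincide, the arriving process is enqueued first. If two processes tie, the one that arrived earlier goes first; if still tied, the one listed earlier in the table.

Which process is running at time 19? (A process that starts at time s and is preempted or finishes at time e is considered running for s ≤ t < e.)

Schedule: | idle 0-1 | 200 1-3 | 201 3-5 | 202 5-7 | 203 7-9 | 200 9-10 | 201 10-12 | 204 12-13 | 205 13-15 | 206 15-17 | 203 17-19 | 201 19-21 | 205 21-23 | 206 23-25 | 203 25-27 | 205 27-29 | 206 29-31 | 203 31-33 | 206 33-34 |
Completion: 200=10  201=21  202=7  203=33  204=13  205=29  206=34
Turnaround (C−A): 200=9  201=20  202=5  203=30  204=4  205=20  206=25

201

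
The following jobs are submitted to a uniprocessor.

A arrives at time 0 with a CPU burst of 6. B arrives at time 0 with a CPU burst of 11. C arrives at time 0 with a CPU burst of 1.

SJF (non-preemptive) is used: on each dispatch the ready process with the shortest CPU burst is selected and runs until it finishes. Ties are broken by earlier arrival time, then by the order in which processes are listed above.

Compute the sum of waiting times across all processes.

Gantt: | C 0-1 | A 1-7 | B 7-18 |
Completion: A=7  B=18  C=1
Waiting = turnaround − burst: A=1, B=7, C=0
Total waiting = 1 + 7 + 0 = 8

8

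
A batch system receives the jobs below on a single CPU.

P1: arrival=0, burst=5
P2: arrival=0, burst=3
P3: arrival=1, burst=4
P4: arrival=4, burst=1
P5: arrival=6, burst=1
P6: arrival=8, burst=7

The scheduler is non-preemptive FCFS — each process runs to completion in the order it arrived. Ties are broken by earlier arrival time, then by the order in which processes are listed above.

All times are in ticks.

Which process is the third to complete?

Schedule: | P1 0-5 | P2 5-8 | P3 8-12 | P4 12-13 | P5 13-14 | P6 14-21 |
Completion: P1=5  P2=8  P3=12  P4=13  P5=14  P6=21
Turnaround (C−A): P1=5  P2=8  P3=11  P4=9  P5=8  P6=13
Finish order: P1 → P2 → P3 → P4 → P5 → P6

P3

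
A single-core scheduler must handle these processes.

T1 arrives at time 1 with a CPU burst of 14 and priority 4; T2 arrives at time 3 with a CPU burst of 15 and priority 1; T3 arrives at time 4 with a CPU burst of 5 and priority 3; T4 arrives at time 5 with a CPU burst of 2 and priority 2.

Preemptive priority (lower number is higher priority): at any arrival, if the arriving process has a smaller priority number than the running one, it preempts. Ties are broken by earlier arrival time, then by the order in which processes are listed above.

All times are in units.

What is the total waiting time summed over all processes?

51

Gantt: | idle 0-1 | T1 1-3 | T2 3-18 | T4 18-20 | T3 20-25 | T1 25-37 |
Completion: T1=37  T2=18  T3=25  T4=20
Waiting = turnaround − burst: T1=22, T2=0, T3=16, T4=13
Total waiting = 22 + 0 + 16 + 13 = 51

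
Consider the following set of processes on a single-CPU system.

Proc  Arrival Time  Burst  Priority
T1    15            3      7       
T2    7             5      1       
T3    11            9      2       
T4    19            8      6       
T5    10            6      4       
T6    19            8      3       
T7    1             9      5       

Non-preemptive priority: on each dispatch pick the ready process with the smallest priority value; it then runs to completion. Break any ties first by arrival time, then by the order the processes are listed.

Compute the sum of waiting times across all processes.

84

Gantt: | idle 0-1 | T7 1-10 | T2 10-15 | T3 15-24 | T6 24-32 | T5 32-38 | T4 38-46 | T1 46-49 |
Completion: T1=49  T2=15  T3=24  T4=46  T5=38  T6=32  T7=10
Turnaround (C−A): T1=34  T2=8  T3=13  T4=27  T5=28  T6=13  T7=9
Waiting = turnaround − burst: T1=31, T2=3, T3=4, T4=19, T5=22, T6=5, T7=0
Total waiting = 31 + 3 + 4 + 19 + 22 + 5 + 0 = 84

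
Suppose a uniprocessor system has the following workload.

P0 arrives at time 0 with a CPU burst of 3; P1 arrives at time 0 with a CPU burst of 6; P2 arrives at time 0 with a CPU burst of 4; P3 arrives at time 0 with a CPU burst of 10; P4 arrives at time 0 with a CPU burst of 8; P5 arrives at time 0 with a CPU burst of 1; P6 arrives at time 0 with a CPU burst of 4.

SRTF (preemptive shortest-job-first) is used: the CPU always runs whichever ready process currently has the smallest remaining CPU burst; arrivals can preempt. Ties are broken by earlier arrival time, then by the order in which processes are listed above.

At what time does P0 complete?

4

Timeline: | P5 0-1 | P0 1-4 | P2 4-8 | P6 8-12 | P1 12-18 | P4 18-26 | P3 26-36 |
Completion: P0=4  P1=18  P2=8  P3=36  P4=26  P5=1  P6=12
Turnaround (C−A): P0=4  P1=18  P2=8  P3=36  P4=26  P5=1  P6=12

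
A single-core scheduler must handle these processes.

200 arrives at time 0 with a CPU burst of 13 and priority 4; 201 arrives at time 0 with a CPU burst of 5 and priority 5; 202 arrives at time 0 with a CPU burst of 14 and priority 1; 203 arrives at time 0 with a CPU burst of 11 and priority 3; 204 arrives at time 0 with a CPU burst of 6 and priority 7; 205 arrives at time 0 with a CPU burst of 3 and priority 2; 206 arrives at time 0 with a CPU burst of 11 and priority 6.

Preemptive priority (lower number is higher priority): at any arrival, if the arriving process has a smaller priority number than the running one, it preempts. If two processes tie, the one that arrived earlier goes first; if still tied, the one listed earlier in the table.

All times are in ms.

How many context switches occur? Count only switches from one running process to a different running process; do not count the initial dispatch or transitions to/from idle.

6

Timeline: | 202 0-14 | 205 14-17 | 203 17-28 | 200 28-41 | 201 41-46 | 206 46-57 | 204 57-63 |
Completion: 200=41  201=46  202=14  203=28  204=63  205=17  206=57
Turnaround (C−A): 200=41  201=46  202=14  203=28  204=63  205=17  206=57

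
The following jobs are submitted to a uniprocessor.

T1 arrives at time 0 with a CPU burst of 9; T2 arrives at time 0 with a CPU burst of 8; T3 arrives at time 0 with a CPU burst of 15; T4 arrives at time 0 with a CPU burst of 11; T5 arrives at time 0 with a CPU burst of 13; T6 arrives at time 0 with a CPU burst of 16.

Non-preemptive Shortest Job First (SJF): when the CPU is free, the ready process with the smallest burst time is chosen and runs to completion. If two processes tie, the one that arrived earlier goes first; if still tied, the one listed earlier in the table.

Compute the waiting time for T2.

Schedule: | T2 0-8 | T1 8-17 | T4 17-28 | T5 28-41 | T3 41-56 | T6 56-72 |
Completion: T1=17  T2=8  T3=56  T4=28  T5=41  T6=72
Turnaround (C−A): T1=17  T2=8  T3=56  T4=28  T5=41  T6=72
Waiting(T2) = turnaround − burst = 8 − 8 = 0

0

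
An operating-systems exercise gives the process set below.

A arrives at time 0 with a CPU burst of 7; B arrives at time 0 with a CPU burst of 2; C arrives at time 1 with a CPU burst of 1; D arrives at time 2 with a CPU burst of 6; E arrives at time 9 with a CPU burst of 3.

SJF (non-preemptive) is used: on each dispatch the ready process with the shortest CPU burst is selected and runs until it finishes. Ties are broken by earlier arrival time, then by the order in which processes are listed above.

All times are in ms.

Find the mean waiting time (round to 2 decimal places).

Schedule: | B 0-2 | C 2-3 | D 3-9 | E 9-12 | A 12-19 |
Completion: A=19  B=2  C=3  D=9  E=12
Turnaround (C−A): A=19  B=2  C=2  D=7  E=3
Waiting times: A=12, B=0, C=1, D=1, E=0
Average waiting = (12+0+1+1+0) / 5 = 14/5 = 2.80

2.80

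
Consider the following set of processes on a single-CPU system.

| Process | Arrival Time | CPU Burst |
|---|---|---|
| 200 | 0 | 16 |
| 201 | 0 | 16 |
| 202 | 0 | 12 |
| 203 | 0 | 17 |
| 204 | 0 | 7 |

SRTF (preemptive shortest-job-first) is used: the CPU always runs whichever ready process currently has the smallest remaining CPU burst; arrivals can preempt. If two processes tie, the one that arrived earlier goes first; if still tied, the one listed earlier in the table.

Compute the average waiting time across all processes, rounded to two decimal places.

Timeline: | 204 0-7 | 202 7-19 | 200 19-35 | 201 35-51 | 203 51-68 |
Completion: 200=35  201=51  202=19  203=68  204=7
Turnaround (C−A): 200=35  201=51  202=19  203=68  204=7
Waiting times: 200=19, 201=35, 202=7, 203=51, 204=0
Average waiting = (19+35+7+51+0) / 5 = 112/5 = 22.40

22.40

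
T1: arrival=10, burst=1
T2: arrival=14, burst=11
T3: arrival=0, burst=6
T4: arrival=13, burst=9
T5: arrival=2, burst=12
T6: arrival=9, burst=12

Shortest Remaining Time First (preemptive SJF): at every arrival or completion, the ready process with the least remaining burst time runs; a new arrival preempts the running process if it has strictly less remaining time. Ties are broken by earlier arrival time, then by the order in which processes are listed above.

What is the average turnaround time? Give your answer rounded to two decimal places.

17.67

Schedule: | T3 0-6 | T5 6-10 | T1 10-11 | T5 11-19 | T4 19-28 | T2 28-39 | T6 39-51 |
Completion: T1=11  T2=39  T3=6  T4=28  T5=19  T6=51
Turnaround (C−A): T1=1  T2=25  T3=6  T4=15  T5=17  T6=42
Turnaround times: T1=1, T2=25, T3=6, T4=15, T5=17, T6=42
Average turnaround = (1+25+6+15+17+42) / 6 = 106/6 = 17.67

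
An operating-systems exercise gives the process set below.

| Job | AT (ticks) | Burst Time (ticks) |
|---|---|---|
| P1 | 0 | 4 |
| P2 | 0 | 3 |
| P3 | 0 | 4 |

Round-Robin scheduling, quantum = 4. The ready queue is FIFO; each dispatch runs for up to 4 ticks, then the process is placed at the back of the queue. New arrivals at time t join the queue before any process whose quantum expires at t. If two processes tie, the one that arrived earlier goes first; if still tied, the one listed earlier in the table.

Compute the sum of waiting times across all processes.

11

Schedule: | P1 0-4 | P2 4-7 | P3 7-11 |
Completion: P1=4  P2=7  P3=11
Turnaround (C−A): P1=4  P2=7  P3=11
Waiting = turnaround − burst: P1=0, P2=4, P3=7
Total waiting = 0 + 4 + 7 = 11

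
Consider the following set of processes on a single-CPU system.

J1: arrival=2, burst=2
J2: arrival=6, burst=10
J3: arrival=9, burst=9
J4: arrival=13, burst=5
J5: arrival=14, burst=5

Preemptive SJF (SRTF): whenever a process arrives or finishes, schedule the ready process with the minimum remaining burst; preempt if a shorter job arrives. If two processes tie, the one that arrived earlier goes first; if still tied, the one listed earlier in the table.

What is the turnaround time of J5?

12

Schedule: | idle 0-2 | J1 2-4 | idle 4-6 | J2 6-16 | J4 16-21 | J5 21-26 | J3 26-35 |
Completion: J1=4  J2=16  J3=35  J4=21  J5=26
Turnaround(J5) = completion − arrival = 26 − 14 = 12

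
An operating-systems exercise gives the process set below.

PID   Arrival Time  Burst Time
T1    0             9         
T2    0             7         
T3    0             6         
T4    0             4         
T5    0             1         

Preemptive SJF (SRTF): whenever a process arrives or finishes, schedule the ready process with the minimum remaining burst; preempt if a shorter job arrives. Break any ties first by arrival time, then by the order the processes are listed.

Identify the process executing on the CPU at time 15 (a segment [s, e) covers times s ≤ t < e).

T2

Timeline: | T5 0-1 | T4 1-5 | T3 5-11 | T2 11-18 | T1 18-27 |
Completion: T1=27  T2=18  T3=11  T4=5  T5=1
Turnaround (C−A): T1=27  T2=18  T3=11  T4=5  T5=1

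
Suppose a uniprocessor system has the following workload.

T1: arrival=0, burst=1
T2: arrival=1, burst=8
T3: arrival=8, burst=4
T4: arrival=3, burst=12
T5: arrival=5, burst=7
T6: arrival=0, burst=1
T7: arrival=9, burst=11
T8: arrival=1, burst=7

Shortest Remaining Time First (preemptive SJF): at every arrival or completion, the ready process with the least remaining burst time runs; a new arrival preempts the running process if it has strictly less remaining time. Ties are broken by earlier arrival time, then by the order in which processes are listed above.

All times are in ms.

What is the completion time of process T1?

Schedule: | T1 0-1 | T6 1-2 | T8 2-9 | T3 9-13 | T5 13-20 | T2 20-28 | T7 28-39 | T4 39-51 |
Completion: T1=1  T2=28  T3=13  T4=51  T5=20  T6=2  T7=39  T8=9
Turnaround (C−A): T1=1  T2=27  T3=5  T4=48  T5=15  T6=2  T7=30  T8=8

1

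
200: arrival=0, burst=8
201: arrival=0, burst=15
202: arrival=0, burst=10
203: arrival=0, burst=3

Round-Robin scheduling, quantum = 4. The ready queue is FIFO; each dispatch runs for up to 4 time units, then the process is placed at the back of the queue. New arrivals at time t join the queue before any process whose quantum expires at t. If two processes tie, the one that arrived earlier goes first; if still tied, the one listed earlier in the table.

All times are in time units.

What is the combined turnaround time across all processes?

103

Timeline: | 200 0-4 | 201 4-8 | 202 8-12 | 203 12-15 | 200 15-19 | 201 19-23 | 202 23-27 | 201 27-31 | 202 31-33 | 201 33-36 |
Completion: 200=19  201=36  202=33  203=15
Turnaround (C−A): 200=19  201=36  202=33  203=15
Turnaround = completion − arrival: 200=19, 201=36, 202=33, 203=15
Total turnaround = 19 + 36 + 33 + 15 = 103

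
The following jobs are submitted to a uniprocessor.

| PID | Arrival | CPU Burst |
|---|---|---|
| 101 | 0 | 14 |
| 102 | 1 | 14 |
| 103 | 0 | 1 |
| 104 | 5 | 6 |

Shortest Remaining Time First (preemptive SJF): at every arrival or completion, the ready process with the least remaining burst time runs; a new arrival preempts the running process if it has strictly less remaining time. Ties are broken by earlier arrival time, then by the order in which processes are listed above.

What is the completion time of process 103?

Gantt: | 103 0-1 | 101 1-5 | 104 5-11 | 101 11-21 | 102 21-35 |
Completion: 101=21  102=35  103=1  104=11
Turnaround (C−A): 101=21  102=34  103=1  104=6

1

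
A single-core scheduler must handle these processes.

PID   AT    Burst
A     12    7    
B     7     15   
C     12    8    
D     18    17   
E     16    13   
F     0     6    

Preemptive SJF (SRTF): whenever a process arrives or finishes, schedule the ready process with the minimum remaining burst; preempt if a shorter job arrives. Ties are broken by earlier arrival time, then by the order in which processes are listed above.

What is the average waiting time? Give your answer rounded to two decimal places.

12.50

Schedule: | F 0-6 | idle 6-7 | B 7-12 | A 12-19 | C 19-27 | B 27-37 | E 37-50 | D 50-67 |
Completion: A=19  B=37  C=27  D=67  E=50  F=6
Turnaround (C−A): A=7  B=30  C=15  D=49  E=34  F=6
Waiting times: A=0, B=15, C=7, D=32, E=21, F=0
Average waiting = (0+15+7+32+21+0) / 6 = 75/6 = 12.50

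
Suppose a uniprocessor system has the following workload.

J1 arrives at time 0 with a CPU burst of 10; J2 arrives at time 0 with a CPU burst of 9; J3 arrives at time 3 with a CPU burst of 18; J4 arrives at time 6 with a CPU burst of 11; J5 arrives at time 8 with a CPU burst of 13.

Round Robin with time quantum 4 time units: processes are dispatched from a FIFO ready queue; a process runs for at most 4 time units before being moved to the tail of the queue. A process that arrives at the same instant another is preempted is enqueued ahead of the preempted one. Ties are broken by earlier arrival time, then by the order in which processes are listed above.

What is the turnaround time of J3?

58

Timeline: | J1 0-4 | J2 4-8 | J3 8-12 | J1 12-16 | J4 16-20 | J5 20-24 | J2 24-28 | J3 28-32 | J1 32-34 | J4 34-38 | J5 38-42 | J2 42-43 | J3 43-47 | J4 47-50 | J5 50-54 | J3 54-58 | J5 58-59 | J3 59-61 |
Completion: J1=34  J2=43  J3=61  J4=50  J5=59
Turnaround(J3) = completion − arrival = 61 − 3 = 58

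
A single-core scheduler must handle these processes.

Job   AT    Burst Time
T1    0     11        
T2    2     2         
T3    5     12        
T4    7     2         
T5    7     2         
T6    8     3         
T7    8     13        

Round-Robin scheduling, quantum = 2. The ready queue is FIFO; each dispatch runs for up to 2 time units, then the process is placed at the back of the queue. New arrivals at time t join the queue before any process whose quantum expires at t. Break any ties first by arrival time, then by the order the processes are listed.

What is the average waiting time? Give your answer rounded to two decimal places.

13.14

Schedule: | T1 0-2 | T2 2-4 | T1 4-6 | T3 6-8 | T1 8-10 | T4 10-12 | T5 12-14 | T6 14-16 | T7 16-18 | T3 18-20 | T1 20-22 | T6 22-23 | T7 23-25 | T3 25-27 | T1 27-29 | T7 29-31 | T3 31-33 | T1 33-34 | T7 34-36 | T3 36-38 | T7 38-40 | T3 40-42 | T7 42-45 |
Completion: T1=34  T2=4  T3=42  T4=12  T5=14  T6=23  T7=45
Turnaround (C−A): T1=34  T2=2  T3=37  T4=5  T5=7  T6=15  T7=37
Waiting times: T1=23, T2=0, T3=25, T4=3, T5=5, T6=12, T7=24
Average waiting = (23+0+25+3+5+12+24) / 7 = 92/7 = 13.14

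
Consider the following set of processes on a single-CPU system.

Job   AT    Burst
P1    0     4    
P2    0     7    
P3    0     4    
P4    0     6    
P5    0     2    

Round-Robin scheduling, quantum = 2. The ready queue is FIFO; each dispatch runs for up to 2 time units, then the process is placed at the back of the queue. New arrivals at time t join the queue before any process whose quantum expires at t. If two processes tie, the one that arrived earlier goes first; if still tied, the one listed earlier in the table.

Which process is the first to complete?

P5

Schedule: | P1 0-2 | P2 2-4 | P3 4-6 | P4 6-8 | P5 8-10 | P1 10-12 | P2 12-14 | P3 14-16 | P4 16-18 | P2 18-20 | P4 20-22 | P2 22-23 |
Completion: P1=12  P2=23  P3=16  P4=22  P5=10
Finish order: P5 → P1 → P3 → P4 → P2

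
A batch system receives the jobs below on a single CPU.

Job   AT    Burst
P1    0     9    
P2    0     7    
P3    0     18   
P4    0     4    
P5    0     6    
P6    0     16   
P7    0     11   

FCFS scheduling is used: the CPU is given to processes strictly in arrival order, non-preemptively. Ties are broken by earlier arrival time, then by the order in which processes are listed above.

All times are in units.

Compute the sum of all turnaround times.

Schedule: | P1 0-9 | P2 9-16 | P3 16-34 | P4 34-38 | P5 38-44 | P6 44-60 | P7 60-71 |
Completion: P1=9  P2=16  P3=34  P4=38  P5=44  P6=60  P7=71
Turnaround (C−A): P1=9  P2=16  P3=34  P4=38  P5=44  P6=60  P7=71
Turnaround = completion − arrival: P1=9, P2=16, P3=34, P4=38, P5=44, P6=60, P7=71
Total turnaround = 9 + 16 + 34 + 38 + 44 + 60 + 71 = 272

272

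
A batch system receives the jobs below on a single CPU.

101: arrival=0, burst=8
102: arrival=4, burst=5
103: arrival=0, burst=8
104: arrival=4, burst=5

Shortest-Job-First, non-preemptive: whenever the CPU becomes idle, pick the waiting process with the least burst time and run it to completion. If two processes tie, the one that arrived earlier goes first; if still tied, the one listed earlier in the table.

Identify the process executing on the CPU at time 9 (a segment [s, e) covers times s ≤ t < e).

Gantt: | 101 0-8 | 102 8-13 | 104 13-18 | 103 18-26 |
Completion: 101=8  102=13  103=26  104=18
Turnaround (C−A): 101=8  102=9  103=26  104=14

102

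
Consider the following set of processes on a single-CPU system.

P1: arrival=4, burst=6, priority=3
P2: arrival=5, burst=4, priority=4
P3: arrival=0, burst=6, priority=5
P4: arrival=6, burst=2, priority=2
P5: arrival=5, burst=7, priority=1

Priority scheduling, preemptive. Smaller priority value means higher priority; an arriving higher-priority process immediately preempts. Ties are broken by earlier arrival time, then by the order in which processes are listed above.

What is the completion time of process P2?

Schedule: | P3 0-4 | P1 4-5 | P5 5-12 | P4 12-14 | P1 14-19 | P2 19-23 | P3 23-25 |
Completion: P1=19  P2=23  P3=25  P4=14  P5=12
Turnaround (C−A): P1=15  P2=18  P3=25  P4=8  P5=7

23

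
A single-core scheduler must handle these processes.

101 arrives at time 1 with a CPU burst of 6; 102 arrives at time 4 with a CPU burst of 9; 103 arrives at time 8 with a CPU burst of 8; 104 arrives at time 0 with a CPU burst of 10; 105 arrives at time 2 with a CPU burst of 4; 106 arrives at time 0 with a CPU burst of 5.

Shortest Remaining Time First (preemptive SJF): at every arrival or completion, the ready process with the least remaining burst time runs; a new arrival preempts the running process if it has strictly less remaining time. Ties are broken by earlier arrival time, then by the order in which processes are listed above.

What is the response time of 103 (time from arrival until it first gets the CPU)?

Timeline: | 106 0-5 | 105 5-9 | 101 9-15 | 103 15-23 | 102 23-32 | 104 32-42 |
Completion: 101=15  102=32  103=23  104=42  105=9  106=5
Response(103) = first start − arrival = 15 − 8 = 7

7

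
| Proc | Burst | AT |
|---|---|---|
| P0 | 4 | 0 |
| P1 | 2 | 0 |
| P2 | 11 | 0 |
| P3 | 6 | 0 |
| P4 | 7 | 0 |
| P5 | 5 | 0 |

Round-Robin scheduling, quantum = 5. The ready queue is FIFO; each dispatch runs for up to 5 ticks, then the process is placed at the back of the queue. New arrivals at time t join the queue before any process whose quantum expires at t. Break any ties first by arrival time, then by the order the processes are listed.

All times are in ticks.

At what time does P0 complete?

Gantt: | P0 0-4 | P1 4-6 | P2 6-11 | P3 11-16 | P4 16-21 | P5 21-26 | P2 26-31 | P3 31-32 | P4 32-34 | P2 34-35 |
Completion: P0=4  P1=6  P2=35  P3=32  P4=34  P5=26

4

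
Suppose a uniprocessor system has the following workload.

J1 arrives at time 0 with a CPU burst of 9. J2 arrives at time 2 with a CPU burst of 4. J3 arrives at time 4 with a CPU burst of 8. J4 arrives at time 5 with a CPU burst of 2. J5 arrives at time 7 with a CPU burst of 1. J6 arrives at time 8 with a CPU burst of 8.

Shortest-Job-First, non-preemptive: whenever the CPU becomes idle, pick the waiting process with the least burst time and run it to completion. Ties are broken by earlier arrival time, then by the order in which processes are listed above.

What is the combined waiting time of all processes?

45

Timeline: | J1 0-9 | J5 9-10 | J4 10-12 | J2 12-16 | J3 16-24 | J6 24-32 |
Completion: J1=9  J2=16  J3=24  J4=12  J5=10  J6=32
Turnaround (C−A): J1=9  J2=14  J3=20  J4=7  J5=3  J6=24
Waiting = turnaround − burst: J1=0, J2=10, J3=12, J4=5, J5=2, J6=16
Total waiting = 0 + 10 + 12 + 5 + 2 + 16 = 45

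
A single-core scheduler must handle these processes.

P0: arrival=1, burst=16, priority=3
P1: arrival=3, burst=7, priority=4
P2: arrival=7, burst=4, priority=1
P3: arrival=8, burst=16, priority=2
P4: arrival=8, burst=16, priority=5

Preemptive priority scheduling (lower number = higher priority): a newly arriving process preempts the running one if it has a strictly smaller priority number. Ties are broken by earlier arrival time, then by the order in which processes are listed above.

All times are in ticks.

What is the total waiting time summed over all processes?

93

Timeline: | idle 0-1 | P0 1-7 | P2 7-11 | P3 11-27 | P0 27-37 | P1 37-44 | P4 44-60 |
Completion: P0=37  P1=44  P2=11  P3=27  P4=60
Turnaround (C−A): P0=36  P1=41  P2=4  P3=19  P4=52
Waiting = turnaround − burst: P0=20, P1=34, P2=0, P3=3, P4=36
Total waiting = 20 + 34 + 0 + 3 + 36 = 93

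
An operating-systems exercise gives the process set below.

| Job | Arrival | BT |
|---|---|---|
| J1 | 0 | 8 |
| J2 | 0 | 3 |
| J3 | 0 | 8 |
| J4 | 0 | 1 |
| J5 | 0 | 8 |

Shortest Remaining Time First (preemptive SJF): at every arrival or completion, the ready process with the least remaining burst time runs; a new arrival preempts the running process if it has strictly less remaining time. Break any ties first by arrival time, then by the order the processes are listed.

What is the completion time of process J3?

Schedule: | J4 0-1 | J2 1-4 | J1 4-12 | J3 12-20 | J5 20-28 |
Completion: J1=12  J2=4  J3=20  J4=1  J5=28
Turnaround (C−A): J1=12  J2=4  J3=20  J4=1  J5=28

20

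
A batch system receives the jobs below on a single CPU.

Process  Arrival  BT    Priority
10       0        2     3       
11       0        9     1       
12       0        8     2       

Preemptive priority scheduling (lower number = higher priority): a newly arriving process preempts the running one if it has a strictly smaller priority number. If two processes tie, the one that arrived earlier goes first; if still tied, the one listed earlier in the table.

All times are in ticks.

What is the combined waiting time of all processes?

26

Timeline: | 11 0-9 | 12 9-17 | 10 17-19 |
Completion: 10=19  11=9  12=17
Waiting = turnaround − burst: 10=17, 11=0, 12=9
Total waiting = 17 + 0 + 9 = 26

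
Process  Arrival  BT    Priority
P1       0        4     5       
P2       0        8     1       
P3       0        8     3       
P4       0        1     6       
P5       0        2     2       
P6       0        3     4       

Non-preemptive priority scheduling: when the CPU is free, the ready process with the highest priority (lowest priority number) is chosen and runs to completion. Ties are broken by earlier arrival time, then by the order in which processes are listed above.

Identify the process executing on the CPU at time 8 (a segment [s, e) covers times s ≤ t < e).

P5

Schedule: | P2 0-8 | P5 8-10 | P3 10-18 | P6 18-21 | P1 21-25 | P4 25-26 |
Completion: P1=25  P2=8  P3=18  P4=26  P5=10  P6=21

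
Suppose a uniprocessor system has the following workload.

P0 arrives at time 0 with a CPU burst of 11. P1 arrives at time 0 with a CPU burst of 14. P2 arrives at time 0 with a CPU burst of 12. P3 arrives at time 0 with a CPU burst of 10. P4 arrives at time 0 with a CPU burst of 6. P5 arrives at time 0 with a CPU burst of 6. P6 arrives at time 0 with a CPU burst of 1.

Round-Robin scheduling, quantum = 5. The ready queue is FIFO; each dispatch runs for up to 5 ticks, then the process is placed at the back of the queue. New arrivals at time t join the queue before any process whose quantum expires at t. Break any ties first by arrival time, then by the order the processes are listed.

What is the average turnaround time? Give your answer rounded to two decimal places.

51.29

Gantt: | P0 0-5 | P1 5-10 | P2 10-15 | P3 15-20 | P4 20-25 | P5 25-30 | P6 30-31 | P0 31-36 | P1 36-41 | P2 41-46 | P3 46-51 | P4 51-52 | P5 52-53 | P0 53-54 | P1 54-58 | P2 58-60 |
Completion: P0=54  P1=58  P2=60  P3=51  P4=52  P5=53  P6=31
Turnaround (C−A): P0=54  P1=58  P2=60  P3=51  P4=52  P5=53  P6=31
Turnaround times: P0=54, P1=58, P2=60, P3=51, P4=52, P5=53, P6=31
Average turnaround = (54+58+60+51+52+53+31) / 7 = 359/7 = 51.29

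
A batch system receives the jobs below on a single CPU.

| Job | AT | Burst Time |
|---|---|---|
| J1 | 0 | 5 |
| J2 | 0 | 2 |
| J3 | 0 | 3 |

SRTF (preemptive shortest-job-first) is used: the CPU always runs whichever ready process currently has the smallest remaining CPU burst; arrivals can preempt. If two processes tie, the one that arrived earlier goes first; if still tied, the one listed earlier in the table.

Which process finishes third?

J1

Timeline: | J2 0-2 | J3 2-5 | J1 5-10 |
Completion: J1=10  J2=2  J3=5
Finish order: J2 → J3 → J1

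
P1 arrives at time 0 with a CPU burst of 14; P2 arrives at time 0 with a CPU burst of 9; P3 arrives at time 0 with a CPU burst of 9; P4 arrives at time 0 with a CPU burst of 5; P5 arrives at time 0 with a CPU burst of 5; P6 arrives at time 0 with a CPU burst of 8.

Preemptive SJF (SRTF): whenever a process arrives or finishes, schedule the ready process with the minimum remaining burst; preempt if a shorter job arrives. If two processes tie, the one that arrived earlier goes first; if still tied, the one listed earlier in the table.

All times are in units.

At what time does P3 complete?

36

Schedule: | P4 0-5 | P5 5-10 | P6 10-18 | P2 18-27 | P3 27-36 | P1 36-50 |
Completion: P1=50  P2=27  P3=36  P4=5  P5=10  P6=18
Turnaround (C−A): P1=50  P2=27  P3=36  P4=5  P5=10  P6=18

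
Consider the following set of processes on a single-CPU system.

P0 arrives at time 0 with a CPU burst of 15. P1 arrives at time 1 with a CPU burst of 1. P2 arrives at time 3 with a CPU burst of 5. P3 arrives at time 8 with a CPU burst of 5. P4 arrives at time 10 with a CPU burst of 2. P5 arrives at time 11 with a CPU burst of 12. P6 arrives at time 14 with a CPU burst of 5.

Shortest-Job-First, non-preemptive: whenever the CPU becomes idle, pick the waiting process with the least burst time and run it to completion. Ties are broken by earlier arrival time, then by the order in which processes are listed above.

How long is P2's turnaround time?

20

Timeline: | P0 0-15 | P1 15-16 | P4 16-18 | P2 18-23 | P3 23-28 | P6 28-33 | P5 33-45 |
Completion: P0=15  P1=16  P2=23  P3=28  P4=18  P5=45  P6=33
Turnaround (C−A): P0=15  P1=15  P2=20  P3=20  P4=8  P5=34  P6=19
Turnaround(P2) = completion − arrival = 23 − 3 = 20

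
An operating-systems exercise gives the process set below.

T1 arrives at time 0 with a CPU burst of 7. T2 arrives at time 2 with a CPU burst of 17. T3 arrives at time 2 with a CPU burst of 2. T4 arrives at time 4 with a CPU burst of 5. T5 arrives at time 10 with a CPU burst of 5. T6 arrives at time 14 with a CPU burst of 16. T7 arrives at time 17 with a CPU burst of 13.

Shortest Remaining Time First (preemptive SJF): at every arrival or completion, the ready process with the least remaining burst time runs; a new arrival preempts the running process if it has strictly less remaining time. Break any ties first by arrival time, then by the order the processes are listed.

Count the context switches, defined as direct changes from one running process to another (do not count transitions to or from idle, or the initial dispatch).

Timeline: | T1 0-2 | T3 2-4 | T1 4-9 | T4 9-14 | T5 14-19 | T7 19-32 | T6 32-48 | T2 48-65 |
Completion: T1=9  T2=65  T3=4  T4=14  T5=19  T6=48  T7=32

7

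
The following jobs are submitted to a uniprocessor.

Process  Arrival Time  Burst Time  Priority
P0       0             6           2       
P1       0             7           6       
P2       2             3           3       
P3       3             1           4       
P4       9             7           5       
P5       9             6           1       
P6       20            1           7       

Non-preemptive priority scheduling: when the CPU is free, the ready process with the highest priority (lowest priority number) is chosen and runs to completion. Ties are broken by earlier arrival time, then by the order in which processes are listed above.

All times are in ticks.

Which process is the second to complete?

P2

Timeline: | P0 0-6 | P2 6-9 | P5 9-15 | P3 15-16 | P4 16-23 | P1 23-30 | P6 30-31 |
Completion: P0=6  P1=30  P2=9  P3=16  P4=23  P5=15  P6=31
Finish order: P0 → P2 → P5 → P3 → P4 → P1 → P6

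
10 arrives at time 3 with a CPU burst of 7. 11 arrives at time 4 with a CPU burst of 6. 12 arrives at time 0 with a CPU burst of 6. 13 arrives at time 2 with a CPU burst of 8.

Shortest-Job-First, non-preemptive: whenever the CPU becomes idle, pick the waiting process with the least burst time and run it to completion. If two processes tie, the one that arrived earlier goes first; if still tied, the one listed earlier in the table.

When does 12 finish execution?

Schedule: | 12 0-6 | 11 6-12 | 10 12-19 | 13 19-27 |
Completion: 10=19  11=12  12=6  13=27

6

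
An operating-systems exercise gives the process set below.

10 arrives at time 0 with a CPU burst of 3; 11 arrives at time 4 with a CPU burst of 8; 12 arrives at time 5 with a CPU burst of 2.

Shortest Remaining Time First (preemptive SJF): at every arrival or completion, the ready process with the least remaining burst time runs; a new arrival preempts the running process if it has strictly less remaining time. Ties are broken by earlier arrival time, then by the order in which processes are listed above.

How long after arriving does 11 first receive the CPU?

0

Gantt: | 10 0-3 | idle 3-4 | 11 4-5 | 12 5-7 | 11 7-14 |
Completion: 10=3  11=14  12=7
Response(11) = first start − arrival = 4 − 4 = 0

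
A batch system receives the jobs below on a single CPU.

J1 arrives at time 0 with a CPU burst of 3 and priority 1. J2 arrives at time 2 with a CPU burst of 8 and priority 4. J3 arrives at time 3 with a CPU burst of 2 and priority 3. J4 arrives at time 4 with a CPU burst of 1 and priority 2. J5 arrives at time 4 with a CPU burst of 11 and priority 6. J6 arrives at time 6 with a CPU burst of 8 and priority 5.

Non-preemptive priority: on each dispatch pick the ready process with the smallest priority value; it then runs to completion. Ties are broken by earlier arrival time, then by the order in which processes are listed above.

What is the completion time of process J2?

Timeline: | J1 0-3 | J3 3-5 | J4 5-6 | J2 6-14 | J6 14-22 | J5 22-33 |
Completion: J1=3  J2=14  J3=5  J4=6  J5=33  J6=22

14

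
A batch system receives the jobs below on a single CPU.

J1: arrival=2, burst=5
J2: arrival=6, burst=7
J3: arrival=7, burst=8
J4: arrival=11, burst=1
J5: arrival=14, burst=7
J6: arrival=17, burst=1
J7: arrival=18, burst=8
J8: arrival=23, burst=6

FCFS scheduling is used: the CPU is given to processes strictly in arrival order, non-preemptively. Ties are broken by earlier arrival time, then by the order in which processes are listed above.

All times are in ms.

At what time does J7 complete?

39

Gantt: | idle 0-2 | J1 2-7 | J2 7-14 | J3 14-22 | J4 22-23 | J5 23-30 | J6 30-31 | J7 31-39 | J8 39-45 |
Completion: J1=7  J2=14  J3=22  J4=23  J5=30  J6=31  J7=39  J8=45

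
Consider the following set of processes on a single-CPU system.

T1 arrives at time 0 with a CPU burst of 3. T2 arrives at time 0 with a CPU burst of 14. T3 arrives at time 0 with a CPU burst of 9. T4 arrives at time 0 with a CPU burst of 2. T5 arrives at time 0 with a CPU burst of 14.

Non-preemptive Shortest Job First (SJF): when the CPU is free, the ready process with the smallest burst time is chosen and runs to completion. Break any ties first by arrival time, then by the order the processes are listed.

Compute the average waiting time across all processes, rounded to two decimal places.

9.80

Gantt: | T4 0-2 | T1 2-5 | T3 5-14 | T2 14-28 | T5 28-42 |
Completion: T1=5  T2=28  T3=14  T4=2  T5=42
Turnaround (C−A): T1=5  T2=28  T3=14  T4=2  T5=42
Waiting times: T1=2, T2=14, T3=5, T4=0, T5=28
Average waiting = (2+14+5+0+28) / 5 = 49/5 = 9.80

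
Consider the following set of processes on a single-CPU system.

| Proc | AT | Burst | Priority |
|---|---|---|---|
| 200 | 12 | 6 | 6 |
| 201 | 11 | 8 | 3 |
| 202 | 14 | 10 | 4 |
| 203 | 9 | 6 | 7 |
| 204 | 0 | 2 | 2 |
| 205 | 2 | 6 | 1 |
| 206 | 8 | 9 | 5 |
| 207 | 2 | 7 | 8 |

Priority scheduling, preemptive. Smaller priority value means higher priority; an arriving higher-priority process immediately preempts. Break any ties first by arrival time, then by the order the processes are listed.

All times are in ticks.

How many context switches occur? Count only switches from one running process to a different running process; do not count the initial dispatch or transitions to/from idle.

8

Gantt: | 204 0-2 | 205 2-8 | 206 8-11 | 201 11-19 | 202 19-29 | 206 29-35 | 200 35-41 | 203 41-47 | 207 47-54 |
Completion: 200=41  201=19  202=29  203=47  204=2  205=8  206=35  207=54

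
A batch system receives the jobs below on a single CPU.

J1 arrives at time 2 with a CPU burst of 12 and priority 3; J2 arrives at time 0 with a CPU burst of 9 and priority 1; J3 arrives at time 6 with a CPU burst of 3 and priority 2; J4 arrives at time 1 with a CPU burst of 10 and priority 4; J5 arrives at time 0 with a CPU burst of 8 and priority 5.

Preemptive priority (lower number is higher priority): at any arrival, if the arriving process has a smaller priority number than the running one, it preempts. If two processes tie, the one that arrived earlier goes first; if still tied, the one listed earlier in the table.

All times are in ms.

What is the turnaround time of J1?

22

Timeline: | J2 0-9 | J3 9-12 | J1 12-24 | J4 24-34 | J5 34-42 |
Completion: J1=24  J2=9  J3=12  J4=34  J5=42
Turnaround (C−A): J1=22  J2=9  J3=6  J4=33  J5=42
Turnaround(J1) = completion − arrival = 24 − 2 = 22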